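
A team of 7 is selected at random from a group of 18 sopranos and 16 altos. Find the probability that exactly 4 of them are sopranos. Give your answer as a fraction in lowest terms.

3150/9889

There are C(34,7) = 5379616 ways to choose 7 from 34.
Selections with exactly 4 sopranos: choose 4 of the 18 sopranos and 3 of the 16 altos, C(18,4)·C(16,3) = 3060·560 = 1713600.
Probability = 1713600/5379616 = 3150/9889.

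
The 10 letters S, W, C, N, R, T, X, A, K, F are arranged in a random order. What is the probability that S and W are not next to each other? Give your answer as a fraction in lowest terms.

4/5

There are 10! = 3628800 arrangements.
Arrangements with S and W adjacent: 2·9! = 725760.
So not adjacent: 3628800 − 725760 = 2903040, probability 2903040/3628800 = 4/5.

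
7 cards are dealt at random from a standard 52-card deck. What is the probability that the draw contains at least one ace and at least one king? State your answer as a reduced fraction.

3105873/16723070

There are C(52,7) = 133784560 possible draws.
By inclusion-exclusion on the complements, draws missing all aces or all kings: C(48,7) + C(48,7) − C(44,7) = 73629072 + 73629072 − 38320568 = 108937576.
So draws with at least one of each: 133784560 − 108937576 = 24846984, probability 24846984/133784560 = 3105873/16723070.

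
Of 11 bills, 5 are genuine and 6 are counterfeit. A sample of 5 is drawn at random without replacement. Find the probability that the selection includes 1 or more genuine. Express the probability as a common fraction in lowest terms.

There are C(11,5) = 462 ways to choose the 5.
The complement is all 5 are counterfeit: C(6,5) = 6.
Probability = 1 − 6/462 = 456/462 = 76/77.

76/77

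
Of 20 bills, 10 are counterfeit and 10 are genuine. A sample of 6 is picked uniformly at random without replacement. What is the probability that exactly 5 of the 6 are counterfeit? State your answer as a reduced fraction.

21/323

The sample space is all 6-subsets of the 20: C(20,6) = 38760.
Selections with exactly 5 counterfeit: choose 5 of the 10 counterfeit and 1 of the 10 genuine, C(10,5)·C(10,1) = 252·10 = 2520.
Probability = 2520/38760 = 21/323.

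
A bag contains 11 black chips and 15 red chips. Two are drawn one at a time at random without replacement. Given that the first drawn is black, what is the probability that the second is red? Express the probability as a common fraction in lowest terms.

3/5

After removing one black, 25 remain: 10 black and 15 red.
So the probability the next is red is 15/25 = 3/5.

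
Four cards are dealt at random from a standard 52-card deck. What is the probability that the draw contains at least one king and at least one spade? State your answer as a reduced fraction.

52799/270725

There are C(52,4) = 270725 possible draws.
By inclusion-exclusion on the complements, draws missing all kings or all spades: C(48,4) + C(39,4) − C(36,4) = 194580 + 82251 − 58905 = 217926.
So draws with at least one of each: 270725 − 217926 = 52799, probability 52799/270725.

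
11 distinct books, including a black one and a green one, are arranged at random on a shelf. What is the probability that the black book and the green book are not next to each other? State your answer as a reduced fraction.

9/11

There are 11! = 39916800 arrangements.
Arrangements with the black book and the green book adjacent: 2·10! = 7257600.
So not adjacent: 39916800 − 7257600 = 32659200, probability 32659200/39916800 = 9/11.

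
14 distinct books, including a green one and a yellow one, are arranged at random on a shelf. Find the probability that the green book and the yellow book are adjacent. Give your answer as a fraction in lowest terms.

There are 14! = 87178291200 arrangements.
Treat the green book and the yellow book as a block: 13! arrangements of the blocks × 2 orders within the block = 2·6227020800 = 12454041600.
Probability = 12454041600/87178291200 = 1/7.

1/7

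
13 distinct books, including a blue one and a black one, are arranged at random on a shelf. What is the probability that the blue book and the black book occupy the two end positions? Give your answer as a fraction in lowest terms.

1/78

There are 13! = 6227020800 arrangements.
Place the blue book and the black book at the ends in 2 ways, arrange the remaining 11 in 11! = 39916800 ways: 2·39916800 = 79833600.
Probability = 79833600/6227020800 = 1/78.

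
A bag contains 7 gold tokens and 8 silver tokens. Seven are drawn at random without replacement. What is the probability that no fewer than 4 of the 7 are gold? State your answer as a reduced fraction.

There are C(15,7) = 6435 ways to choose the 7.
Favorable selections (no fewer than 4 gold): C(7,4)·C(8,3) + C(7,5)·C(8,2) + C(7,6)·C(8,1) + C(7,7)·C(8,0) = 1960 + 588 + 56 + 1 = 2605.
Probability = 2605/6435 = 521/1287.

521/1287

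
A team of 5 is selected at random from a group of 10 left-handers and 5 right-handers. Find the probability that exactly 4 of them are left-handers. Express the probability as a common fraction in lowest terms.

50/143

Total number of selections: C(15,5) = 3003.
Selections with exactly 4 left-handers: choose 4 of the 10 left-handers and 1 of the 5 right-handers, C(10,4)·C(5,1) = 210·5 = 1050.
Probability = 1050/3003 = 50/143.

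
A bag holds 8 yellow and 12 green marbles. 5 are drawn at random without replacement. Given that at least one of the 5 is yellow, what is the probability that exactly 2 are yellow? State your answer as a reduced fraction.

770/1839

Work in counts. Selections with at least one yellow: C(20,5) − C(12,5) = 15504 − 792 = 14712.
Of those, selections where exactly 2 are yellow: C(8,2)·C(12,3) = 28·220 = 6160.
Conditional probability = 6160/14712 = 770/1839.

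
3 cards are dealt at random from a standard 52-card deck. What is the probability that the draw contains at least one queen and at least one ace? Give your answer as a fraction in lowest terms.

There are C(52,3) = 22100 possible draws.
By inclusion-exclusion on the complements, draws missing all queens or all aces: C(48,3) + C(48,3) − C(44,3) = 17296 + 17296 − 13244 = 21348.
So draws with at least one of each: 22100 − 21348 = 752, probability 752/22100 = 188/5525.

188/5525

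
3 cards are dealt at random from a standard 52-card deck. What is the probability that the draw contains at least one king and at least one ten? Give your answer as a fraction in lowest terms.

188/5525

There are C(52,3) = 22100 possible draws.
By inclusion-exclusion on the complements, draws missing all kings or all tens: C(48,3) + C(48,3) − C(44,3) = 17296 + 17296 − 13244 = 21348.
So draws with at least one of each: 22100 − 21348 = 752, probability 752/22100 = 188/5525.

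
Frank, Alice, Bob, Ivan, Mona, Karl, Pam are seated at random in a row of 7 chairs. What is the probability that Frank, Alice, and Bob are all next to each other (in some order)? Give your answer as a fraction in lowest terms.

There are 7! = 5040 arrangements.
Treat the three as one block: 5! placements × 3! orders within the block = 120·6 = 720.
Probability = 720/5040 = 1/7.

1/7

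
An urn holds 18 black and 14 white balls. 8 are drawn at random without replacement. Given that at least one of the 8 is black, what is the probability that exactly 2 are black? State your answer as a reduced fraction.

11781/269623

Work in counts. Selections with at least one black: C(32,8) − C(14,8) = 10518300 − 3003 = 10515297.
Of those, selections where exactly 2 are black: C(18,2)·C(14,6) = 153·3003 = 459459.
Conditional probability = 459459/10515297 = 11781/269623.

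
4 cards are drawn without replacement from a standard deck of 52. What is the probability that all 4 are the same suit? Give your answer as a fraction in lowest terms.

44/4165

There are C(52,4) = 270725 possible 4-card hands.
Hands of one suit: 4 suits × C(13,4) = 4·715 = 2860.
Probability = 2860/270725 = 44/4165.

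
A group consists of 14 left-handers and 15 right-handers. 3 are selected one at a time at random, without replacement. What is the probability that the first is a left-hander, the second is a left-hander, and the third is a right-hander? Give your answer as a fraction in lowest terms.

65/522

Multiply the conditional probabilities at each draw: 14/29 · 13/28 · 15/27 = 2730/21924 = 65/522.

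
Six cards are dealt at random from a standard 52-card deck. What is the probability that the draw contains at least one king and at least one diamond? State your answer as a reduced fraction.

6772177/20358520

There are C(52,6) = 20358520 possible draws.
By inclusion-exclusion on the complements, draws missing all kings or all diamonds: C(48,6) + C(39,6) − C(36,6) = 12271512 + 3262623 − 1947792 = 13586343.
So draws with at least one of each: 20358520 − 13586343 = 6772177, probability 6772177/20358520.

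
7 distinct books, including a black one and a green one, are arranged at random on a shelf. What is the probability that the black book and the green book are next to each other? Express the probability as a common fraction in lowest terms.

2/7

There are 7! = 5040 arrangements.
Treat the black book and the green book as a block: 6! arrangements of the blocks × 2 orders within the block = 2·720 = 1440.
Probability = 1440/5040 = 2/7.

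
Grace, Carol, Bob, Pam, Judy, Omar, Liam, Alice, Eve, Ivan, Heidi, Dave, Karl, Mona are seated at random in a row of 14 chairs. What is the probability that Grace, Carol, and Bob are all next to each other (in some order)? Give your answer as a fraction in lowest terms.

There are 14! = 87178291200 arrangements.
Treat the three as one block: 12! placements × 3! orders within the block = 479001600·6 = 2874009600.
Probability = 2874009600/87178291200 = 3/91.

3/91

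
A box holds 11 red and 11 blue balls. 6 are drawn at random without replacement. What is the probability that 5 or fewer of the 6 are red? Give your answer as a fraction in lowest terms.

321/323

There are C(22,6) = 74613 ways to choose the 6.
The complement is exactly 6 red: C(11,6)·C(11,0) = 462.
Probability = 1 − 462/74613 = 74151/74613 = 321/323.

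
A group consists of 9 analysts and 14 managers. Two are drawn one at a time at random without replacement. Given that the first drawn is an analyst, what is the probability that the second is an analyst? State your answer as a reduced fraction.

After removing one analyst, 22 remain: 8 analysts and 14 managers.
So the probability the next is an analyst is 8/22 = 4/11.

4/11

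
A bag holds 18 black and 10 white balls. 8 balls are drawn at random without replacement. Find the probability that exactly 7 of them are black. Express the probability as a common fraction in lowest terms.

544/5313

There are C(28,8) = 3108105 ways to choose 8 from 28.
Selections with exactly 7 black: choose 7 of the 18 black and 1 of the 10 white, C(18,7)·C(10,1) = 31824·10 = 318240.
Probability = 318240/3108105 = 544/5313.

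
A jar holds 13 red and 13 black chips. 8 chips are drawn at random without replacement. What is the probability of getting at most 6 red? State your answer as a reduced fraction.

2152/2185

There are C(26,8) = 1562275 ways to choose the 8.
Count the complement (more than 6 red): C(13,7)·C(13,1) + C(13,8)·C(13,0) = 22308 + 1287 = 23595.
Probability = 1 − 23595/1562275 = 1538680/1562275 = 2152/2185.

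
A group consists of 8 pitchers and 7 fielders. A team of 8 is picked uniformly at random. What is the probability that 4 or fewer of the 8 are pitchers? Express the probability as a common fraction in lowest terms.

There are C(15,8) = 6435 ways to choose the 8.
Favorable selections (4 or fewer pitchers): C(8,1)·C(7,7) + C(8,2)·C(7,6) + C(8,3)·C(7,5) + C(8,4)·C(7,4) = 8 + 196 + 1176 + 2450 = 3830.
Probability = 3830/6435 = 766/1287.

766/1287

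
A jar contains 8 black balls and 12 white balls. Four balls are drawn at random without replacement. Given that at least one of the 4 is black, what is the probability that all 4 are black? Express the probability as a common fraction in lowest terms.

7/435

Work in counts. Selections with at least one black: C(20,4) − C(12,4) = 4845 − 495 = 4350.
Of those, selections where all 4 are black: C(8,4) = 70.
Conditional probability = 70/4350 = 7/435.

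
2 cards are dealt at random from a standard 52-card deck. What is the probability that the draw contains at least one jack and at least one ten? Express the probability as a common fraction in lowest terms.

There are C(52,2) = 1326 possible draws.
By inclusion-exclusion on the complements, draws missing all jacks or all tens: C(48,2) + C(48,2) − C(44,2) = 1128 + 1128 − 946 = 1310.
So draws with at least one of each: 1326 − 1310 = 16, probability 16/1326 = 8/663.

8/663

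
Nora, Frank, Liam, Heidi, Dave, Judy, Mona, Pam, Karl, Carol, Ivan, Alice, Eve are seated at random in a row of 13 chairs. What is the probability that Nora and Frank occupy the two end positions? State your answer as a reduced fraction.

There are 13! = 6227020800 arrangements.
Place Nora and Frank at the ends in 2 ways, arrange the remaining 11 in 11! = 39916800 ways: 2·39916800 = 79833600.
Probability = 79833600/6227020800 = 1/78.

1/78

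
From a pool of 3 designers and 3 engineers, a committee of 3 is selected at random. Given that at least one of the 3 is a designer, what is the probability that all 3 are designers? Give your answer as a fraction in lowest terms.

1/19

Work in counts. Selections with at least one designer: C(6,3) − C(3,3) = 20 − 1 = 19.
Of those, selections where all 3 are designers: C(3,3) = 1.
Conditional probability = 1/19.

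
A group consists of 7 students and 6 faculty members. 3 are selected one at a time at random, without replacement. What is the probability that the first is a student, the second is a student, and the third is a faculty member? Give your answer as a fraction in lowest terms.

Multiply the conditional probabilities at each draw: 7/13 · 6/12 · 6/11 = 252/1716 = 21/143.

21/143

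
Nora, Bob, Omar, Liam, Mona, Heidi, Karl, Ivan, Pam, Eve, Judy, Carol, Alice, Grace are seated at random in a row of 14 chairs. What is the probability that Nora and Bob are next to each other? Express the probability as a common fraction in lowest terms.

1/7

There are 14! = 87178291200 arrangements.
Treat Nora and Bob as a block: 13! arrangements of the blocks × 2 orders within the block = 2·6227020800 = 12454041600.
Probability = 12454041600/87178291200 = 1/7.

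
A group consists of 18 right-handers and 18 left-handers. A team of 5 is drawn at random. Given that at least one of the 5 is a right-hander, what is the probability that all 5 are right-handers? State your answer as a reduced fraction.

Work in counts. Selections with at least one right-hander: C(36,5) − C(18,5) = 376992 − 8568 = 368424.
Of those, selections where all 5 are right-handers: C(18,5) = 8568.
Conditional probability = 8568/368424 = 1/43.

1/43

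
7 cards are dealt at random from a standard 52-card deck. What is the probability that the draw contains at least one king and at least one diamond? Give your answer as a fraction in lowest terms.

53122231/133784560

There are C(52,7) = 133784560 possible draws.
By inclusion-exclusion on the complements, draws missing all kings or all diamonds: C(48,7) + C(39,7) − C(36,7) = 73629072 + 15380937 − 8347680 = 80662329.
So draws with at least one of each: 133784560 − 80662329 = 53122231, probability 53122231/133784560.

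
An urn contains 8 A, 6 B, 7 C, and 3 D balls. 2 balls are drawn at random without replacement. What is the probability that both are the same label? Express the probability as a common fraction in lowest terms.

67/276

There are C(24,2) = 276 ways to draw 2 balls.
All same label: C(8,2) + C(6,2) + C(7,2) + C(3,2) = 28 + 15 + 21 + 3 = 67.
Probability = 67/276.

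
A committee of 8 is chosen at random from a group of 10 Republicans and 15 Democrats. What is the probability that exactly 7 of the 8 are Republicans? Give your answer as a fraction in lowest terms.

There are C(25,8) = 1081575 ways to choose 8 from 25.
Selections with exactly 7 Republicans: choose 7 of the 10 Republicans and 1 of the 15 Democrats, C(10,7)·C(15,1) = 120·15 = 1800.
Probability = 1800/1081575 = 8/4807.

8/4807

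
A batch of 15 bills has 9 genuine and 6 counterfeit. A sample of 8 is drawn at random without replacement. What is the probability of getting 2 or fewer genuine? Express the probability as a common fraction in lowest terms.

4/715

There are C(15,8) = 6435 ways to choose the 8.
Favorable selections (2 or fewer genuine): C(9,2)·C(6,6) = 36.
Probability = 36/6435 = 4/715.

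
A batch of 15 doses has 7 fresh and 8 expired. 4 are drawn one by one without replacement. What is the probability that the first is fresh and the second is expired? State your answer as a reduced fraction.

Multiply the conditional probabilities at each draw: 7/15 · 8/14 = 56/210 = 4/15.

4/15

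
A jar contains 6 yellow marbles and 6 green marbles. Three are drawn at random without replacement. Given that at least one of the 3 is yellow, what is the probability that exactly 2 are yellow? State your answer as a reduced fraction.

9/20

Work in counts. Selections with at least one yellow: C(12,3) − C(6,3) = 220 − 20 = 200.
Of those, selections where exactly 2 are yellow: C(6,2)·C(6,1) = 15·6 = 90.
Conditional probability = 90/200 = 9/20.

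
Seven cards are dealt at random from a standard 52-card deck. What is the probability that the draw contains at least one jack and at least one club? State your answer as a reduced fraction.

There are C(52,7) = 133784560 possible draws.
By inclusion-exclusion on the complements, draws missing all jacks or all clubs: C(48,7) + C(39,7) − C(36,7) = 73629072 + 15380937 − 8347680 = 80662329.
So draws with at least one of each: 133784560 − 80662329 = 53122231, probability 53122231/133784560.

53122231/133784560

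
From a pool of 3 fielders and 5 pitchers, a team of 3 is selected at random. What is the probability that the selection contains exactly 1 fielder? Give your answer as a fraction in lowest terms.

15/28

There are C(8,3) = 56 ways to choose 3 from 8.
Selections with exactly 1 fielder: choose 1 of the 3 fielders and 2 of the 5 pitchers, C(3,1)·C(5,2) = 3·10 = 30.
Probability = 30/56 = 15/28.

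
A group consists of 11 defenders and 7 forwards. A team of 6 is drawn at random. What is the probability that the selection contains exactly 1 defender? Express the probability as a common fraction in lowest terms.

11/884

Total number of selections: C(18,6) = 18564.
Selections with exactly 1 defender: choose 1 of the 11 defenders and 5 of the 7 forwards, C(11,1)·C(7,5) = 11·21 = 231.
Probability = 231/18564 = 11/884.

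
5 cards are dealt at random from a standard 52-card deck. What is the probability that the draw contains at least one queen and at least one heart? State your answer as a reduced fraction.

There are C(52,5) = 2598960 possible draws.
By inclusion-exclusion on the complements, draws missing all queens or all hearts: C(48,5) + C(39,5) − C(36,5) = 1712304 + 575757 − 376992 = 1911069.
So draws with at least one of each: 2598960 − 1911069 = 687891, probability 687891/2598960 = 229297/866320.

229297/866320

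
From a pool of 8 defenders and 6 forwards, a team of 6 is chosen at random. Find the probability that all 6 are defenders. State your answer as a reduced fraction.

4/429

There are C(14,6) = 3003 possible selections.
Selections with all defenders: C(8,6) = 28.
Probability = 28/3003 = 4/429.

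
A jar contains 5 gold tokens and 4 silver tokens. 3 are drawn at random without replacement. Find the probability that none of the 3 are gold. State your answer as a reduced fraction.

There are C(9,3) = 84 possible selections.
Selections with no gold (all silver): C(4,3) = 4.
Probability = 4/84 = 1/21.

1/21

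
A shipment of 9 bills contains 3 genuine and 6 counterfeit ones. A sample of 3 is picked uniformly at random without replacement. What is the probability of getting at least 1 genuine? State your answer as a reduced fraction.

16/21

Total selections: C(9,3) = 84.
The complement is all 3 are counterfeit: C(6,3) = 20.
Probability = 1 − 20/84 = 64/84 = 16/21.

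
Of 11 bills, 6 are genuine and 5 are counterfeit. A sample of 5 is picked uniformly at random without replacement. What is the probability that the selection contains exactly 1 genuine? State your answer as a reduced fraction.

5/77

Total number of selections: C(11,5) = 462.
Selections with exactly 1 genuine: choose 1 of the 6 genuine and 4 of the 5 counterfeit, C(6,1)·C(5,4) = 6·5 = 30.
Probability = 30/462 = 5/77.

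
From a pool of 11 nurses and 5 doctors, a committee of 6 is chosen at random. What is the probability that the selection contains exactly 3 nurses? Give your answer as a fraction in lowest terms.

There are C(16,6) = 8008 ways to choose 6 from 16.
Selections with exactly 3 nurses: choose 3 of the 11 nurses and 3 of the 5 doctors, C(11,3)·C(5,3) = 165·10 = 1650.
Probability = 1650/8008 = 75/364.

75/364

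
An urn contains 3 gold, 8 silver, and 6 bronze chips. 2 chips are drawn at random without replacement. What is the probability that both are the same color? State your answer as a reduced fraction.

There are C(17,2) = 136 ways to draw 2 chips.
All same color: C(3,2) + C(8,2) + C(6,2) = 3 + 28 + 15 = 46.
Probability = 46/136 = 23/68.

23/68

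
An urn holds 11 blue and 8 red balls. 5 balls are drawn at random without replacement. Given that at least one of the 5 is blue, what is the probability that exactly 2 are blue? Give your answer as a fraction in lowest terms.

Work in counts. Selections with at least one blue: C(19,5) − C(8,5) = 11628 − 56 = 11572.
Of those, selections where exactly 2 are blue: C(11,2)·C(8,3) = 55·56 = 3080.
Conditional probability = 3080/11572 = 70/263.

70/263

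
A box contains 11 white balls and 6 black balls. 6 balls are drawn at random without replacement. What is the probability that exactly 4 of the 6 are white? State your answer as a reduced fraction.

2475/6188

There are C(17,6) = 12376 ways to choose 6 from 17.
Selections with exactly 4 white: choose 4 of the 11 white and 2 of the 6 black, C(11,4)·C(6,2) = 330·15 = 4950.
Probability = 4950/12376 = 2475/6188.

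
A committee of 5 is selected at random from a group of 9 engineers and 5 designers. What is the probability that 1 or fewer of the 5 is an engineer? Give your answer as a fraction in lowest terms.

There are C(14,5) = 2002 ways to choose the 5.
Favorable selections (1 or fewer engineer): C(9,0)·C(5,5) + C(9,1)·C(5,4) = 1 + 45 = 46.
Probability = 46/2002 = 23/1001.

23/1001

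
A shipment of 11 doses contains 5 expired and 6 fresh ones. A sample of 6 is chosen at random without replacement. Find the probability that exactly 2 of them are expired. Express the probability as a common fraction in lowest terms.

There are C(11,6) = 462 ways to choose 6 from 11.
Selections with exactly 2 expired: choose 2 of the 5 expired and 4 of the 6 fresh, C(5,2)·C(6,4) = 10·15 = 150.
Probability = 150/462 = 25/77.

25/77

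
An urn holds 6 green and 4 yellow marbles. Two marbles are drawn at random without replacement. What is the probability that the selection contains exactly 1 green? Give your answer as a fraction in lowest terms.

8/15

There are C(10,2) = 45 ways to choose 2 from 10.
Selections with exactly 1 green: choose 1 of the 6 green and 1 of the 4 yellow, C(6,1)·C(4,1) = 6·4 = 24.
Probability = 24/45 = 8/15.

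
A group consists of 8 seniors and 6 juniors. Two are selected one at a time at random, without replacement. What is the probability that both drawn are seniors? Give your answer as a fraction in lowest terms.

4/13

Multiply the conditional probabilities at each draw: 8/14 · 7/13 = 56/182 = 4/13.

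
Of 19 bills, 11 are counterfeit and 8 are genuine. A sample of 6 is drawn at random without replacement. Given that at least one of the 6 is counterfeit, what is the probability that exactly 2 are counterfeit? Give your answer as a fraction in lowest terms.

Work in counts. Selections with at least one counterfeit: C(19,6) − C(8,6) = 27132 − 28 = 27104.
Of those, selections where exactly 2 are counterfeit: C(11,2)·C(8,4) = 55·70 = 3850.
Conditional probability = 3850/27104 = 25/176.

25/176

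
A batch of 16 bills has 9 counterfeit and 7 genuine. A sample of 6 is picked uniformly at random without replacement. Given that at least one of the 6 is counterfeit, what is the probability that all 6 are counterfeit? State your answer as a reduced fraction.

4/381

Work in counts. Selections with at least one counterfeit: C(16,6) − C(7,6) = 8008 − 7 = 8001.
Of those, selections where all 6 are counterfeit: C(9,6) = 84.
Conditional probability = 84/8001 = 4/381.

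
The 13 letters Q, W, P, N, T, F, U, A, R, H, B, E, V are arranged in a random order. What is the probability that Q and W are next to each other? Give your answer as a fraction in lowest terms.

2/13

There are 13! = 6227020800 arrangements.
Treat Q and W as a block: 12! arrangements of the blocks × 2 orders within the block = 2·479001600 = 958003200.
Probability = 958003200/6227020800 = 2/13.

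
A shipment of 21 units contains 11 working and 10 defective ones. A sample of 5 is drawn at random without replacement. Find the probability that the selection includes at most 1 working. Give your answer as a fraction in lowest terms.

Total selections: C(21,5) = 20349.
Favorable selections (at most 1 working): C(11,0)·C(10,5) + C(11,1)·C(10,4) = 252 + 2310 = 2562.
Probability = 2562/20349 = 122/969.

122/969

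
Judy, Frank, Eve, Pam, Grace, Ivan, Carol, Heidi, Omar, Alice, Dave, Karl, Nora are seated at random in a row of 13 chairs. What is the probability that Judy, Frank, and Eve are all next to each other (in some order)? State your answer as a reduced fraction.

There are 13! = 6227020800 arrangements.
Treat the three as one block: 11! placements × 3! orders within the block = 39916800·6 = 239500800.
Probability = 239500800/6227020800 = 1/26.

1/26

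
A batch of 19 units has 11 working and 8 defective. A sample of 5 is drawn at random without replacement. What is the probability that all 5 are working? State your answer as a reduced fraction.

77/1938

There are C(19,5) = 11628 possible selections.
Selections with all working: C(11,5) = 462.
Probability = 462/11628 = 77/1938.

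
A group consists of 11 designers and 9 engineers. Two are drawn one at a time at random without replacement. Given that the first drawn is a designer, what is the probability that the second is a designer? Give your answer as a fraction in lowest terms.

After removing one designer, 19 remain: 10 designers and 9 engineers.
So the probability the next is a designer is 10/19.

10/19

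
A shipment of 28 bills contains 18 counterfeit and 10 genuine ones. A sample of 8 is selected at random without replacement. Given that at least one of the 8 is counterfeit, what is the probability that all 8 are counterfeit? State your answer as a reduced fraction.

Work in counts. Selections with at least one counterfeit: C(28,8) − C(10,8) = 3108105 − 45 = 3108060.
Of those, selections where all 8 are counterfeit: C(18,8) = 43758.
Conditional probability = 43758/3108060 = 2431/172670.

2431/172670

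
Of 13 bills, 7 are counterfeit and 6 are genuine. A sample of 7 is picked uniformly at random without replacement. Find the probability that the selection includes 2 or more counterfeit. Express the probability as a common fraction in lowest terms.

Total selections: C(13,7) = 1716.
The complement is exactly 1 counterfeit: C(7,1)·C(6,6) = 7.
Probability = 1 − 7/1716 = 1709/1716.

1709/1716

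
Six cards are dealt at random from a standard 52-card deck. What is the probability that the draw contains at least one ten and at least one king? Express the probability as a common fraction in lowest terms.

718637/5089630

There are C(52,6) = 20358520 possible draws.
By inclusion-exclusion on the complements, draws missing all tens or all kings: C(48,6) + C(48,6) − C(44,6) = 12271512 + 12271512 − 7059052 = 17483972.
So draws with at least one of each: 20358520 − 17483972 = 2874548, probability 2874548/20358520 = 718637/5089630.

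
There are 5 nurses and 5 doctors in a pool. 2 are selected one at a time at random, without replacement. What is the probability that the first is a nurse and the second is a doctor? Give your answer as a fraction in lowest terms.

Multiply the conditional probabilities at each draw: 5/10 · 5/9 = 25/90 = 5/18.

5/18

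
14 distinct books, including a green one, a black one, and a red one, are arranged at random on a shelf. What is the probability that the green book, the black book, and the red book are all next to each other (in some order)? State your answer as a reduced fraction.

There are 14! = 87178291200 arrangements.
Treat the three as one block: 12! placements × 3! orders within the block = 479001600·6 = 2874009600.
Probability = 2874009600/87178291200 = 3/91.

3/91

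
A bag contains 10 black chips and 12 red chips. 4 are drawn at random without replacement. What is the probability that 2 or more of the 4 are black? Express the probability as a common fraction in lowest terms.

Total selections: C(22,4) = 7315.
Favorable selections (2 or more black): C(10,2)·C(12,2) + C(10,3)·C(12,1) + C(10,4)·C(12,0) = 2970 + 1440 + 210 = 4620.
Probability = 4620/7315 = 12/19.

12/19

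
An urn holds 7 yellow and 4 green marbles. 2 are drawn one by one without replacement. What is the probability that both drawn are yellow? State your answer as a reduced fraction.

21/55

Multiply the conditional probabilities at each draw: 7/11 · 6/10 = 42/110 = 21/55.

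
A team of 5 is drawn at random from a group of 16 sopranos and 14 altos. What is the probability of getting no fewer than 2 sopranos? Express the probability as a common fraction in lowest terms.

Total selections: C(30,5) = 142506.
Favorable selections (no fewer than 2 sopranos): C(16,2)·C(14,3) + C(16,3)·C(14,2) + C(16,4)·C(14,1) + C(16,5)·C(14,0) = 43680 + 50960 + 25480 + 4368 = 124488.
Probability = 124488/142506 = 76/87.

76/87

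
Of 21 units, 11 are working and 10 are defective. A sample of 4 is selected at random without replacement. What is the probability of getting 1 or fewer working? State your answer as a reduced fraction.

34/133

There are C(21,4) = 5985 ways to choose the 4.
Favorable selections (1 or fewer working): C(11,0)·C(10,4) + C(11,1)·C(10,3) = 210 + 1320 = 1530.
Probability = 1530/5985 = 34/133.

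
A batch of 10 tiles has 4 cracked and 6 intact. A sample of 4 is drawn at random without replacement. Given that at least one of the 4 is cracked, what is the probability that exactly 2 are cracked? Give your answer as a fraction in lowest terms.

Work in counts. Selections with at least one cracked: C(10,4) − C(6,4) = 210 − 15 = 195.
Of those, selections where exactly 2 are cracked: C(4,2)·C(6,2) = 6·15 = 90.
Conditional probability = 90/195 = 6/13.

6/13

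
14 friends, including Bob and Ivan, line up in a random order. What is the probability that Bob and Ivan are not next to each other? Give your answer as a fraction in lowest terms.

6/7

There are 14! = 87178291200 arrangements.
Arrangements with Bob and Ivan adjacent: 2·13! = 12454041600.
So not adjacent: 87178291200 − 12454041600 = 74724249600, probability 74724249600/87178291200 = 6/7.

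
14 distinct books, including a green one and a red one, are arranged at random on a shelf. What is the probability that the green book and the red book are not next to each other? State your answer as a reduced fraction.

6/7

There are 14! = 87178291200 arrangements.
Arrangements with the green book and the red book adjacent: 2·13! = 12454041600.
So not adjacent: 87178291200 − 12454041600 = 74724249600, probability 74724249600/87178291200 = 6/7.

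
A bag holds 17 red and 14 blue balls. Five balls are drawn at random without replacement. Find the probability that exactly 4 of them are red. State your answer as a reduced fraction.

4760/24273

Total number of selections: C(31,5) = 169911.
Selections with exactly 4 red: choose 4 of the 17 red and 1 of the 14 blue, C(17,4)·C(14,1) = 2380·14 = 33320.
Probability = 33320/169911 = 4760/24273.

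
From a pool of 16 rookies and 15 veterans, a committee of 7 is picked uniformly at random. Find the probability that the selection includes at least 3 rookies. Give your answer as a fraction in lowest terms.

6716/8091

There are C(31,7) = 2629575 ways to choose the 7.
Favorable selections (at least 3 rookies): C(16,3)·C(15,4) + C(16,4)·C(15,3) + C(16,5)·C(15,2) + C(16,6)·C(15,1) + C(16,7)·C(15,0) = 764400 + 828100 + 458640 + 120120 + 11440 = 2182700.
Probability = 2182700/2629575 = 6716/8091.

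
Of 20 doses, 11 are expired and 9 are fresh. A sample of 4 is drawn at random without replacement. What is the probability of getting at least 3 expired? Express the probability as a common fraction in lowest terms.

Total selections: C(20,4) = 4845.
Favorable selections (at least 3 expired): C(11,3)·C(9,1) + C(11,4)·C(9,0) = 1485 + 330 = 1815.
Probability = 1815/4845 = 121/323.

121/323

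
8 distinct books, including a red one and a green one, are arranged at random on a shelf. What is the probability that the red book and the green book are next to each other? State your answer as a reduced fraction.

1/4

There are 8! = 40320 arrangements.
Treat the red book and the green book as a block: 7! arrangements of the blocks × 2 orders within the block = 2·5040 = 10080.
Probability = 10080/40320 = 1/4.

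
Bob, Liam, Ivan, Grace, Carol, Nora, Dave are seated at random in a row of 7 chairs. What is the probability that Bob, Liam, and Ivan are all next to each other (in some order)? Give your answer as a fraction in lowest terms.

1/7

There are 7! = 5040 arrangements.
Treat the three as one block: 5! placements × 3! orders within the block = 120·6 = 720.
Probability = 720/5040 = 1/7.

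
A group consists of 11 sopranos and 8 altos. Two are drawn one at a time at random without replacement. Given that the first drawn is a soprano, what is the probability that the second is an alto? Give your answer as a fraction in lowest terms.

4/9

After removing one soprano, 18 remain: 10 sopranos and 8 altos.
So the probability the next is an alto is 8/18 = 4/9.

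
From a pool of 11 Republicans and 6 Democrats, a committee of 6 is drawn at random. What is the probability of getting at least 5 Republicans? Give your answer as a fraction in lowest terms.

Total selections: C(17,6) = 12376.
Favorable selections (at least 5 Republicans): C(11,5)·C(6,1) + C(11,6)·C(6,0) = 2772 + 462 = 3234.
Probability = 3234/12376 = 231/884.

231/884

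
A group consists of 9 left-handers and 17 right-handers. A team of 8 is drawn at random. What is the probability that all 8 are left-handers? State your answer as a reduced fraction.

9/1562275

There are C(26,8) = 1562275 possible selections.
Selections with all left-handers: C(9,8) = 9.
Probability = 9/1562275.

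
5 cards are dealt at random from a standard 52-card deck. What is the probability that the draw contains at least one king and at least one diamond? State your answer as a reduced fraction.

229297/866320

There are C(52,5) = 2598960 possible draws.
By inclusion-exclusion on the complements, draws missing all kings or all diamonds: C(48,5) + C(39,5) − C(36,5) = 1712304 + 575757 − 376992 = 1911069.
So draws with at least one of each: 2598960 − 1911069 = 687891, probability 687891/2598960 = 229297/866320.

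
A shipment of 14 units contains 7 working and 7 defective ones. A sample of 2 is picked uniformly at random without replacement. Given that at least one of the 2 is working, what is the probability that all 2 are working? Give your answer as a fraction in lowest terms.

Work in counts. Selections with at least one working: C(14,2) − C(7,2) = 91 − 21 = 70.
Of those, selections where all 2 are working: C(7,2) = 21.
Conditional probability = 21/70 = 3/10.

3/10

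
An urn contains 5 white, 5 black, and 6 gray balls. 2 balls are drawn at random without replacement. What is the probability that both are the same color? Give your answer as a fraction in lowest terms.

7/24

There are C(16,2) = 120 ways to draw 2 balls.
All same color: C(5,2) + C(5,2) + C(6,2) = 10 + 10 + 15 = 35.
Probability = 35/120 = 7/24.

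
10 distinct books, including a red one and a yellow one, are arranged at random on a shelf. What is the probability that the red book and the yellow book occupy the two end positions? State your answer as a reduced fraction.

1/45

There are 10! = 3628800 arrangements.
Place the red book and the yellow book at the ends in 2 ways, arrange the remaining 8 in 8! = 40320 ways: 2·40320 = 80640.
Probability = 80640/3628800 = 1/45.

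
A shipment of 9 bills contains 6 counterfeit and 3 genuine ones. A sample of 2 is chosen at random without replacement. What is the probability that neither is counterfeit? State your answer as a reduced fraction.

There are C(9,2) = 36 possible selections.
Selections with no counterfeit (all genuine): C(3,2) = 3.
Probability = 3/36 = 1/12.

1/12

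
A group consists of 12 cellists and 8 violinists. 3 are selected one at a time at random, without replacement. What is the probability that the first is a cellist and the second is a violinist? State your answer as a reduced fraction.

Multiply the conditional probabilities at each draw: 12/20 · 8/19 = 96/380 = 24/95.

24/95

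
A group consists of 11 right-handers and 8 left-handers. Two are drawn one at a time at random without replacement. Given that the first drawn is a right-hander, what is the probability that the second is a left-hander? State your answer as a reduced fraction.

After removing one right-hander, 18 remain: 10 right-handers and 8 left-handers.
So the probability the next is a left-hander is 8/18 = 4/9.

4/9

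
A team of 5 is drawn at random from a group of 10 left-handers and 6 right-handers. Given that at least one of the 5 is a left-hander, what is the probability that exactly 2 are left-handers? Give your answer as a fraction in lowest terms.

150/727

Work in counts. Selections with at least one left-hander: C(16,5) − C(6,5) = 4368 − 6 = 4362.
Of those, selections where exactly 2 are left-handers: C(10,2)·C(6,3) = 45·20 = 900.
Conditional probability = 900/4362 = 150/727.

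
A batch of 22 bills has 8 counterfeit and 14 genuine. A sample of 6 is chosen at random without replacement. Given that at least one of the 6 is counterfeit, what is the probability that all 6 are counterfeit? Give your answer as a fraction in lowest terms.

Work in counts. Selections with at least one counterfeit: C(22,6) − C(14,6) = 74613 − 3003 = 71610.
Of those, selections where all 6 are counterfeit: C(8,6) = 28.
Conditional probability = 28/71610 = 2/5115.

2/5115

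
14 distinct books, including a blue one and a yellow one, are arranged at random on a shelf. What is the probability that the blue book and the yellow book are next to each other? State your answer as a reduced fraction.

1/7

There are 14! = 87178291200 arrangements.
Treat the blue book and the yellow book as a block: 13! arrangements of the blocks × 2 orders within the block = 2·6227020800 = 12454041600.
Probability = 12454041600/87178291200 = 1/7.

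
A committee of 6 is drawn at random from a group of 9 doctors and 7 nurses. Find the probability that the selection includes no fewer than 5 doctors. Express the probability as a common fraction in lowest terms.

69/572

There are C(16,6) = 8008 ways to choose the 6.
Favorable selections (no fewer than 5 doctors): C(9,5)·C(7,1) + C(9,6)·C(7,0) = 882 + 84 = 966.
Probability = 966/8008 = 69/572.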